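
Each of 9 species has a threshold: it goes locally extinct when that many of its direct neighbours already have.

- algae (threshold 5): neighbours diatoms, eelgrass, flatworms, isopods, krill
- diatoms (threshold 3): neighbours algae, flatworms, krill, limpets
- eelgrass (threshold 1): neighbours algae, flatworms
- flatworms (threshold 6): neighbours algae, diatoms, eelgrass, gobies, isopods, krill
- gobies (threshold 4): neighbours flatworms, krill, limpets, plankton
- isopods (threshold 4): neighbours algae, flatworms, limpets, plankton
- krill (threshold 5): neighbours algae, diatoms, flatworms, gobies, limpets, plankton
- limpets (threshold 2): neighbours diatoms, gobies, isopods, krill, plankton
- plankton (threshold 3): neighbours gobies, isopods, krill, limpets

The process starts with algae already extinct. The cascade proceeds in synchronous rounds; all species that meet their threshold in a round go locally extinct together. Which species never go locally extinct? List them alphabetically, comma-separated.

Round 1 — algae goes locally extinct (initial).
Round 2 — checking thresholds:
  diatoms: 1 of 4 neighbours < 3, not yet.
  eelgrass: 1 of 2 neighbours ≥ 1, goes locally extinct.
  flatworms: 1 of 6 neighbours < 6, not yet.
  isopods: 1 of 4 neighbours < 4, not yet.
  krill: 1 of 6 neighbours < 5, not yet.
Round 3 — no new extinctions; cascade stops.

diatoms, flatworms, gobies, isopods, krill, limpets, plankton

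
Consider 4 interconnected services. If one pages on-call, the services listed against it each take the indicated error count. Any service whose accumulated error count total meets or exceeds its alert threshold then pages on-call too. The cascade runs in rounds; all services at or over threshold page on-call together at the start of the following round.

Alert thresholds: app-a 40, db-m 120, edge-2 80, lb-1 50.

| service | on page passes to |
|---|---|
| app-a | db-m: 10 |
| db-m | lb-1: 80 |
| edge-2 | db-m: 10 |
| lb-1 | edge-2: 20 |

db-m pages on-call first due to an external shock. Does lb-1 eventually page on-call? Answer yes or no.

yes

Round 1 — db-m pages on-call (initial).
  lb-1: +80 → 80 ≥ 50
Round 2 — lb-1 pages on-call.
  edge-2: +20 → 20 < 80
No further pages.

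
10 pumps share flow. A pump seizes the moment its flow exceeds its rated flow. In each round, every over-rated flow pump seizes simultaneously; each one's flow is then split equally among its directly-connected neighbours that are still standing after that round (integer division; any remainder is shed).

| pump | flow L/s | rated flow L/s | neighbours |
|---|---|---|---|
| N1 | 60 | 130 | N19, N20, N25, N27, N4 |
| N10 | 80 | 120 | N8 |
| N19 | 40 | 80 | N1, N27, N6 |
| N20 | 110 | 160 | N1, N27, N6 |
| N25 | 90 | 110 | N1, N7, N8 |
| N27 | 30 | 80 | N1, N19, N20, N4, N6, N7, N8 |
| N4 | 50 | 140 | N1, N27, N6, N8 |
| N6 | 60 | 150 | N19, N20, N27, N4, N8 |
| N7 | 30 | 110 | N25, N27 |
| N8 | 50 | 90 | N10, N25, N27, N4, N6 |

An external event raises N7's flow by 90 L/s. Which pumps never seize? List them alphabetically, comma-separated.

none

Round 1 — N7 at 120 > 110. N7 seizes.
  N7 sheds 120 L/s to N25, N27: 60 each.
    N25: 90+60 = 150 > 110
    N27: 30+60 = 90 > 80
Round 2 — N25, N27 seize.
  N25 sheds 150 L/s to N1, N8: 75 each.
    N1: 60+75 = 135 > 130
    N8: 50+75 = 125 > 90
  N27 sheds 90 L/s to N1, N19, N20, N4, N6, N8: 15 each.
    N1: 135+15 = 150 > 130
    N19: 40+15 = 55 ≤ 80
    N20: 110+15 = 125 ≤ 160
    N4: 50+15 = 65 ≤ 140
    N6: 60+15 = 75 ≤ 150
    N8: 125+15 = 140 > 90
Round 3 — N1, N8 seize.
  N1 sheds 150 L/s to N19, N20, N4: 50 each.
    N19: 55+50 = 105 > 80
    N20: 125+50 = 175 > 160
    N4: 65+50 = 115 ≤ 140
  N8 sheds 140 L/s to N10, N4, N6: 46 each (2 lost).
    N10: 80+46 = 126 > 120
    N4: 115+46 = 161 > 140
    N6: 75+46 = 121 ≤ 150
Round 4 — N10, N19, N20, N4 seize.
  N10 sheds 126 L/s: no online neighbours, lost.
  N19 sheds 105 L/s to N6: 105 each.
    N6: 121+105 = 226 > 150
  N20 sheds 175 L/s to N6: 175 each.
    N6: 226+175 = 401 > 150
  N4 sheds 161 L/s to N6: 161 each.
    N6: 401+161 = 562 > 150
Round 5 — N6 seizes.
  N6 sheds 562 L/s: no online neighbours, lost.
No further seizures.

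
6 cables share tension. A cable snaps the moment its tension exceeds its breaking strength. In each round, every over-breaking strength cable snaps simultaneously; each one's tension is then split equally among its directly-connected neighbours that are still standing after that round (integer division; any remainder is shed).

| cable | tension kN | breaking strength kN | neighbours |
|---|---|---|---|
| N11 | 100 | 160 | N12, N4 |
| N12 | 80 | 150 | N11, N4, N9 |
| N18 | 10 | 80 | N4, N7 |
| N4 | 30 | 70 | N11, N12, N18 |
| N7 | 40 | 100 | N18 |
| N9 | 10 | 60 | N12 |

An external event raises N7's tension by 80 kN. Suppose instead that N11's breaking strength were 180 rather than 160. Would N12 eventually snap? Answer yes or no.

yes

With N11's breaking strength at 180:
Round 1 — N7 at 120 > 100. N7 snaps.
  N7 sheds 120 kN to N18: 120 each.
    N18: 10+120 = 130 > 80
Round 2 — N18 snaps.
  N18 sheds 130 kN to N4: 130 each.
    N4: 30+130 = 160 > 70
Round 3 — N4 snaps.
  N4 sheds 160 kN to N11, N12: 80 each.
    N11: 100+80 = 180 ≤ 180
    N12: 80+80 = 160 > 150
Round 4 — N12 snaps.
  N12 sheds 160 kN to N11, N9: 80 each.
    N11: 180+80 = 260 > 180
    N9: 10+80 = 90 > 60
Round 5 — N11, N9 snap.
  N11 sheds 260 kN: no online neighbours, lost.
  N9 sheds 90 kN: no online neighbours, lost.
No further breaks.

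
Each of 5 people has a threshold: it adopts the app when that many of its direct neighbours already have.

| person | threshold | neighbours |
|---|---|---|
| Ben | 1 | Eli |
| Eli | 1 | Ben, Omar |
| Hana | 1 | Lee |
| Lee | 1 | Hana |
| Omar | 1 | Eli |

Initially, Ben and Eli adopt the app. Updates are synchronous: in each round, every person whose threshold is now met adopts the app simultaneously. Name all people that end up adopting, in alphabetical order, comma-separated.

Ben, Eli, Omar

Round 1 — Ben, Eli adopt the app (initial).
Round 2 — checking thresholds:
  Omar: 1 of 1 neighbours ≥ 1, adopts the app.
Round 3 — no new adoptions; cascade stops.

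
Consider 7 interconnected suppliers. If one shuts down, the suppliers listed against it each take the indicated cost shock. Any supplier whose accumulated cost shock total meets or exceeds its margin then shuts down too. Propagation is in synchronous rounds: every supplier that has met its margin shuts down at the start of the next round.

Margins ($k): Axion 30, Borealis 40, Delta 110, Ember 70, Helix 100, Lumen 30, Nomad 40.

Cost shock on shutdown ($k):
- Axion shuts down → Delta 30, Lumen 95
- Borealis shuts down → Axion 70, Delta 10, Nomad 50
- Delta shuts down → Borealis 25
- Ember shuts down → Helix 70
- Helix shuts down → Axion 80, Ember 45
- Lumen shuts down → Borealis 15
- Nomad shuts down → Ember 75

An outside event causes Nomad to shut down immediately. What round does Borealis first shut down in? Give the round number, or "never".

Round 1 — Nomad shuts down (initial).
  Ember: +75 → 75 ≥ 70
Round 2 — Ember shuts down.
  Helix: +70 → 70 < 100
No further shutdowns.

never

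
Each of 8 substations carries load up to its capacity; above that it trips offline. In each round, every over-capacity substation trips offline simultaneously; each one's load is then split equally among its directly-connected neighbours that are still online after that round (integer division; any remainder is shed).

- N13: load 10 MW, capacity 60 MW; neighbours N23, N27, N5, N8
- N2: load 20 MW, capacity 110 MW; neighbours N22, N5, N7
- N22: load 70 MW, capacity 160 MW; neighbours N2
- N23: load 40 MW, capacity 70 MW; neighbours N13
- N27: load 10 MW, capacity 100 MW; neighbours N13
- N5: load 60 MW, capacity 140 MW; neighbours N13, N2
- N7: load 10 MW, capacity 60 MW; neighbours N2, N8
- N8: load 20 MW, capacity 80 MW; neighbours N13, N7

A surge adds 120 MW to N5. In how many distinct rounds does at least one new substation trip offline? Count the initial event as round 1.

3

Round 1 — N5 at 180 > 140. N5 trips offline.
  N5 sheds 180 MW to N13, N2: 90 each.
    N13: 10+90 = 100 > 60
    N2: 20+90 = 110 ≤ 110
Round 2 — N13 trips offline.
  N13 sheds 100 MW to N23, N27, N8: 33 each (1 lost).
    N23: 40+33 = 73 > 70
    N27: 10+33 = 43 ≤ 100
    N8: 20+33 = 53 ≤ 80
Round 3 — N23 trips offline.
  N23 sheds 73 MW: no online neighbours, lost.
No further trips.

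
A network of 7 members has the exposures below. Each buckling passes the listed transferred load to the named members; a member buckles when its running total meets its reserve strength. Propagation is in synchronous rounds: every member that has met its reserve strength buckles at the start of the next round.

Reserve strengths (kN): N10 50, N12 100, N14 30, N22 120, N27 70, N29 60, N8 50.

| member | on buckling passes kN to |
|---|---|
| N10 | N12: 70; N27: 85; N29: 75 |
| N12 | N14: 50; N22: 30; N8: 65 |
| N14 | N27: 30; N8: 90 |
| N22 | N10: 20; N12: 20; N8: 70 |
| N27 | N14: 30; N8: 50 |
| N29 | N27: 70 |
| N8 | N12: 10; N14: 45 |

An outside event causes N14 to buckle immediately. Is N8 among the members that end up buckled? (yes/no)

Round 1 — N14 buckles (initial).
  N27: +30 → 30 < 70
  N8: +90 → 90 ≥ 50
Round 2 — N8 buckles.
  N12: +10 → 10 < 100
No further bucklings.

yes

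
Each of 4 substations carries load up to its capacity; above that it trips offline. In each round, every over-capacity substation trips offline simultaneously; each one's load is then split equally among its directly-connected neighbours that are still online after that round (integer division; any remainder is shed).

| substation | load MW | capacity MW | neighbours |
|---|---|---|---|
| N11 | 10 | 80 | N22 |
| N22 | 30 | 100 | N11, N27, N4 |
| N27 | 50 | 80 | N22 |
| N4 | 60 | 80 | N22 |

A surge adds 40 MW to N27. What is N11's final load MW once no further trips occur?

70

Round 1 — N27 at 90 > 80. N27 trips offline.
  N27 sheds 90 MW to N22: 90 each.
    N22: 30+90 = 120 > 100
Round 2 — N22 trips offline.
  N22 sheds 120 MW to N11, N4: 60 each.
    N11: 10+60 = 70 ≤ 80
    N4: 60+60 = 120 > 80
Round 3 — N4 trips offline.
  N4 sheds 120 MW: no online neighbours, lost.
No further trips.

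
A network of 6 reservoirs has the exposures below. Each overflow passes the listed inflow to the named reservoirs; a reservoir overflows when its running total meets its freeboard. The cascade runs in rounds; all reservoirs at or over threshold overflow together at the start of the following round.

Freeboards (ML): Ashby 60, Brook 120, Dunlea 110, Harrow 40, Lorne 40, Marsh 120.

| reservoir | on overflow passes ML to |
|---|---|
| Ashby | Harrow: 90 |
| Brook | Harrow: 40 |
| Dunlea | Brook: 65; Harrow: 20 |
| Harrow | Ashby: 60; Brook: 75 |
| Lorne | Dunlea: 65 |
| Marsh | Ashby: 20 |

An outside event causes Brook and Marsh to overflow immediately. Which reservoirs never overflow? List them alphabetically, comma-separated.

Dunlea, Lorne

Round 1 — Brook, Marsh overflow (initial).
  Ashby: +20 → 20 < 60
  Harrow: +40 → 40 ≥ 40
Round 2 — Harrow overflows.
  Ashby: +60 → 80 ≥ 60
Round 3 — Ashby overflows.
No further overflows.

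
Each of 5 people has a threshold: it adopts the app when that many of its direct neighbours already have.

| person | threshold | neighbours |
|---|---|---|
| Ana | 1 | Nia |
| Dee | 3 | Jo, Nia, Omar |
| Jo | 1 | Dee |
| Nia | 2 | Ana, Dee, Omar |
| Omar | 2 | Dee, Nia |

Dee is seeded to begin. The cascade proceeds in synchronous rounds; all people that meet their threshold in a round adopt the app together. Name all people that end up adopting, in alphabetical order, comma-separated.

Dee, Jo

Round 1 — Dee adopts the app (initial).
Round 2 — checking thresholds:
  Jo: 1 of 1 neighbours ≥ 1, adopts the app.
  Nia: 1 of 3 neighbours < 2, not yet.
  Omar: 1 of 2 neighbours < 2, not yet.
Round 3 — no new adoptions; cascade stops.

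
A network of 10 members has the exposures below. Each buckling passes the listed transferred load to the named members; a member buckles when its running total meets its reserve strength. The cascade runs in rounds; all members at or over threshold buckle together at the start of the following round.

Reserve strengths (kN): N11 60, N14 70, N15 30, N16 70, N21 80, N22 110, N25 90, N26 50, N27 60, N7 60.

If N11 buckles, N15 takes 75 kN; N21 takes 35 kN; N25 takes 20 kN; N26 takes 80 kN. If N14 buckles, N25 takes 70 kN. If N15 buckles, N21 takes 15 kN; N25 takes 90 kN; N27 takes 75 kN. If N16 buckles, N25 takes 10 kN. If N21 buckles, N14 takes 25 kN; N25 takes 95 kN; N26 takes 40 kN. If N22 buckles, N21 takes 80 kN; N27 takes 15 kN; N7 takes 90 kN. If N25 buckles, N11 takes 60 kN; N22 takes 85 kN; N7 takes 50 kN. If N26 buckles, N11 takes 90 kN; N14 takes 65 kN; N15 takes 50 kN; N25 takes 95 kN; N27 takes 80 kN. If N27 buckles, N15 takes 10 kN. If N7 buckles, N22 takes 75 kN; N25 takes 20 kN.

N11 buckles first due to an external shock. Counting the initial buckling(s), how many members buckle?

5

Round 1 — N11 buckles (initial).
  N15: +75 → 75 ≥ 30
  N21: +35 → 35 < 80
  N25: +20 → 20 < 90
  N26: +80 → 80 ≥ 50
Round 2 — N15, N26 buckle.
  N14: +65 → 65 < 70
  N21: +15 → 50 < 80
  N25: +90+95 → 205 ≥ 90
  N27: +75+80 → 155 ≥ 60
Round 3 — N25, N27 buckle.
  N22: +85 → 85 < 110
  N7: +50 → 50 < 60
No further bucklings.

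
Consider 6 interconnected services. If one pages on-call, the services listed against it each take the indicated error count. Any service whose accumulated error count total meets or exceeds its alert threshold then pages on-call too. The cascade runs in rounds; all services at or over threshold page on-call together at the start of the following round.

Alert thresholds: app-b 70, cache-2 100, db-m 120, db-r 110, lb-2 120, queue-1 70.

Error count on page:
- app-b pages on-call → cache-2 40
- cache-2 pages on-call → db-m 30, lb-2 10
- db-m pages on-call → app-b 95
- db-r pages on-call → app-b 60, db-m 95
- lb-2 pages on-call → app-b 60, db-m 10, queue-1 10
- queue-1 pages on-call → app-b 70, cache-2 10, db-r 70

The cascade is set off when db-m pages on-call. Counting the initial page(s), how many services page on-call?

2

Round 1 — db-m pages on-call (initial).
  app-b: +95 → 95 ≥ 70
Round 2 — app-b pages on-call.
  cache-2: +40 → 40 < 100
No further pages.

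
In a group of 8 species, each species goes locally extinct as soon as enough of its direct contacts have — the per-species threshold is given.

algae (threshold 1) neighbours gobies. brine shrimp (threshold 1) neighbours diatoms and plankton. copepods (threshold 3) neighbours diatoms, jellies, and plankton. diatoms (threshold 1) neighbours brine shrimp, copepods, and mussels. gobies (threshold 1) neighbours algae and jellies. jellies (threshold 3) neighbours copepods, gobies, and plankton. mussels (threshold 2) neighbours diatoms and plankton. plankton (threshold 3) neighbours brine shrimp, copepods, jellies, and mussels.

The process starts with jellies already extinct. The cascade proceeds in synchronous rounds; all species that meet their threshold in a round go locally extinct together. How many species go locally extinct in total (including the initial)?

Round 1 — jellies goes locally extinct (initial).
Round 2 — checking thresholds:
  copepods: 1 of 3 neighbours < 3, below threshold.
  gobies: 1 of 2 neighbours ≥ 1, goes locally extinct.
  plankton: 1 of 4 neighbours < 3, below threshold.
Round 3 — checking thresholds:
  algae: 1 of 1 neighbours ≥ 1, goes locally extinct.
  copepods: 1 of 3 neighbours < 3, below threshold.
  plankton: 1 of 4 neighbours < 3, below threshold.
Round 4 — no new extinctions; cascade stops.

3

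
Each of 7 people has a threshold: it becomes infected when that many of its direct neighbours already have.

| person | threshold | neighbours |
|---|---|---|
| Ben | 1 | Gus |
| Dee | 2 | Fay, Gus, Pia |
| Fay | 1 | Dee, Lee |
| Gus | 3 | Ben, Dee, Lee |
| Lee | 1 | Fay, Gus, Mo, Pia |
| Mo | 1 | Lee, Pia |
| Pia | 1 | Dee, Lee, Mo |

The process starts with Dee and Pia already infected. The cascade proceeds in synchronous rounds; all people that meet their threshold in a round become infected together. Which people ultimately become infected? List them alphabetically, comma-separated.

Dee, Fay, Lee, Mo, Pia

Round 1 — Dee, Pia become infected (initial).
Round 2 — checking thresholds:
  Fay: 1 of 2 neighbours ≥ 1, becomes infected.
  Gus: 1 of 3 neighbours < 3, not yet.
  Lee: 1 of 4 neighbours ≥ 1, becomes infected.
  Mo: 1 of 2 neighbours ≥ 1, becomes infected.
Round 3 — no new infections; cascade stops.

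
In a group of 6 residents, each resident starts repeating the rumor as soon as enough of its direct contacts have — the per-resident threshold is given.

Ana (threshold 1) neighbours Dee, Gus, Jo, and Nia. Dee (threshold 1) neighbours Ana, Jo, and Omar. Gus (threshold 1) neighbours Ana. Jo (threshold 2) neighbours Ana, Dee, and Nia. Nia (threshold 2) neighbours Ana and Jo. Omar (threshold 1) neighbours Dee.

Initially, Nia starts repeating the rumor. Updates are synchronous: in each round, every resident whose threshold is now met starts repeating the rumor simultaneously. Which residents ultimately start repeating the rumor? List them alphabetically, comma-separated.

Ana, Dee, Gus, Jo, Nia, Omar

Round 1 — Nia starts repeating the rumor (initial).
Round 2 — checking thresholds:
  Ana: 1 of 4 neighbours ≥ 1, starts repeating the rumor.
  Jo: 1 of 3 neighbours < 2, not yet.
Round 3 — checking thresholds:
  Dee: 1 of 3 neighbours ≥ 1, starts repeating the rumor.
  Gus: 1 of 1 neighbours ≥ 1, starts repeating the rumor.
  Jo: 2 of 3 neighbours ≥ 2, starts repeating the rumor.
Round 4 — checking thresholds:
  Omar: 1 of 1 neighbours ≥ 1, starts repeating the rumor.
Round 5 — no new spreads; cascade stops.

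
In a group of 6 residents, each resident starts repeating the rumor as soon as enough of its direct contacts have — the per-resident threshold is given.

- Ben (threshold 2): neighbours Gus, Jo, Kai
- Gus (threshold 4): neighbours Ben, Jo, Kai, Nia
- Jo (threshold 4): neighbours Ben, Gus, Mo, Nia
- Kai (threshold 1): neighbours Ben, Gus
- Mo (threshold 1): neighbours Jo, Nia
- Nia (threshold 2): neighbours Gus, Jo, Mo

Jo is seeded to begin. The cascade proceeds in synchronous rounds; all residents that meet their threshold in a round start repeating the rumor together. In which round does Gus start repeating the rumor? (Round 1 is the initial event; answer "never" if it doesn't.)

never

Round 1 — Jo starts repeating the rumor (initial).
Round 2 — checking thresholds:
  Ben: 1 of 3 neighbours < 2, below threshold.
  Gus: 1 of 4 neighbours < 4, below threshold.
  Mo: 1 of 2 neighbours ≥ 1, starts repeating the rumor.
  Nia: 1 of 3 neighbours < 2, below threshold.
Round 3 — checking thresholds:
  Ben: 1 of 3 neighbours < 2, below threshold.
  Gus: 1 of 4 neighbours < 4, below threshold.
  Nia: 2 of 3 neighbours ≥ 2, starts repeating the rumor.
Round 4 — no new spreads; cascade stops.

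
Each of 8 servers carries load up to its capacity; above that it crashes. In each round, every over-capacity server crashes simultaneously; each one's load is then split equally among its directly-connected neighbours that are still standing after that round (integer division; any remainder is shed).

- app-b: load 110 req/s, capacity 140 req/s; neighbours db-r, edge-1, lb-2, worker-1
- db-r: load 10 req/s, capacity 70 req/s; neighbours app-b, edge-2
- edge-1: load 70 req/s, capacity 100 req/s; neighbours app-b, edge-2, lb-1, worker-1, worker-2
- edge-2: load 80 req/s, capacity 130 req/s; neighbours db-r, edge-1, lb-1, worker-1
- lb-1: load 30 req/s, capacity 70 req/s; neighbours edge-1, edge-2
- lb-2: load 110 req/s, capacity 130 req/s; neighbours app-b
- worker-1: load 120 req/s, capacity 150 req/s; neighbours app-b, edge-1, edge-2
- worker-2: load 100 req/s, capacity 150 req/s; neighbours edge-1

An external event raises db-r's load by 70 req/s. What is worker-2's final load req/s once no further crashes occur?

Round 1 — db-r at 80 > 70. db-r crashes.
  db-r sheds 80 req/s to app-b, edge-2: 40 each.
    app-b: 110+40 = 150 > 140
    edge-2: 80+40 = 120 ≤ 130
Round 2 — app-b crashes.
  app-b sheds 150 req/s to edge-1, lb-2, worker-1: 50 each.
    edge-1: 70+50 = 120 > 100
    lb-2: 110+50 = 160 > 130
    worker-1: 120+50 = 170 > 150
Round 3 — edge-1, lb-2, worker-1 crash.
  edge-1 sheds 120 req/s to edge-2, lb-1, worker-2: 40 each.
    edge-2: 120+40 = 160 > 130
    lb-1: 30+40 = 70 ≤ 70
    worker-2: 100+40 = 140 ≤ 150
  lb-2 sheds 160 req/s: no online neighbours, lost.
  worker-1 sheds 170 req/s to edge-2: 170 each.
    edge-2: 160+170 = 330 > 130
Round 4 — edge-2 crashes.
  edge-2 sheds 330 req/s to lb-1: 330 each.
    lb-1: 70+330 = 400 > 70
Round 5 — lb-1 crashes.
  lb-1 sheds 400 req/s: no online neighbours, lost.
No further crashes.

140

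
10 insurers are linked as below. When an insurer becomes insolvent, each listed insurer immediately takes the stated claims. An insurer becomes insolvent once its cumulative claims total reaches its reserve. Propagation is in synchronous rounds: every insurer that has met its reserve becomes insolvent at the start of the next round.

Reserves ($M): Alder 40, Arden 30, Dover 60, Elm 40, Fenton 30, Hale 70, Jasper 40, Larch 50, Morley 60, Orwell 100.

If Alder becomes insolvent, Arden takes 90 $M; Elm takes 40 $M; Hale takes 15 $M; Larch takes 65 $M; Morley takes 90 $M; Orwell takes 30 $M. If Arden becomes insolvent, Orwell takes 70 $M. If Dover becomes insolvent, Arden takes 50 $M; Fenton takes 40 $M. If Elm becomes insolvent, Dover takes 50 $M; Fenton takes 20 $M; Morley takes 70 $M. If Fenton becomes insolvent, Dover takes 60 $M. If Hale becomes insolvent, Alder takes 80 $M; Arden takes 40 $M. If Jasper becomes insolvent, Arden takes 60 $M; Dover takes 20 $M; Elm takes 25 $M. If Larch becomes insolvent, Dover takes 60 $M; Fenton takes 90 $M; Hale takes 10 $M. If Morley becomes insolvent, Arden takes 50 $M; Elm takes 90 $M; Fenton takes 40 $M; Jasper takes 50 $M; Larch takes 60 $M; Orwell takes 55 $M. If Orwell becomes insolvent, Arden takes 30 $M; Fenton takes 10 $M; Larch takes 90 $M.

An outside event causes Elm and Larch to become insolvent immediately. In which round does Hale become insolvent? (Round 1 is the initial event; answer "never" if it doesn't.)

never

Round 1 — Elm, Larch become insolvent (initial).
  Dover: +50+60 → 110 ≥ 60
  Fenton: +20+90 → 110 ≥ 30
  Hale: +10 → 10 < 70
  Morley: +70 → 70 ≥ 60
Round 2 — Dover, Fenton, Morley become insolvent.
  Arden: +50+50 → 100 ≥ 30
  Jasper: +50 → 50 ≥ 40
  Orwell: +55 → 55 < 100
Round 3 — Arden, Jasper become insolvent.
  Orwell: +70 → 125 ≥ 100
Round 4 — Orwell becomes insolvent.
No further insolvencies.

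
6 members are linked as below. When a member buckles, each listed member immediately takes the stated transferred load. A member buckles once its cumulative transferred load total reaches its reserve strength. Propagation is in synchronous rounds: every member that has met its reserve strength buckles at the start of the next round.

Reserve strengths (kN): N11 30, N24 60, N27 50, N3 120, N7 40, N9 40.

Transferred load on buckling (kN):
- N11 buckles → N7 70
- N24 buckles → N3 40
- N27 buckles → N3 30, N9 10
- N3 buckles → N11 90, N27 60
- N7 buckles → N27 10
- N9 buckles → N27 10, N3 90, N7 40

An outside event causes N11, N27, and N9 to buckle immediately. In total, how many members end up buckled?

5

Round 1 — N11, N27, N9 buckle (initial).
  N3: +30+90 → 120 ≥ 120
  N7: +70+40 → 110 ≥ 40
Round 2 — N3, N7 buckle.
No further bucklings.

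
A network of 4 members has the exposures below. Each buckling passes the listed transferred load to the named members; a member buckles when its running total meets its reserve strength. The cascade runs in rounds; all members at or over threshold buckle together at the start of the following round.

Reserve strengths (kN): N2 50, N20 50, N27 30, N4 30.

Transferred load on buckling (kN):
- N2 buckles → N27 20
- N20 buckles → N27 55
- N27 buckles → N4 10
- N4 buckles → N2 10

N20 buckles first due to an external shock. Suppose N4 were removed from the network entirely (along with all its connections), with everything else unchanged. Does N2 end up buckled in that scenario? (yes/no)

With N4 removed:
Round 1 — N20 buckles (initial).
  N27: +55 → 55 ≥ 30
Round 2 — N27 buckles.
No further bucklings.

no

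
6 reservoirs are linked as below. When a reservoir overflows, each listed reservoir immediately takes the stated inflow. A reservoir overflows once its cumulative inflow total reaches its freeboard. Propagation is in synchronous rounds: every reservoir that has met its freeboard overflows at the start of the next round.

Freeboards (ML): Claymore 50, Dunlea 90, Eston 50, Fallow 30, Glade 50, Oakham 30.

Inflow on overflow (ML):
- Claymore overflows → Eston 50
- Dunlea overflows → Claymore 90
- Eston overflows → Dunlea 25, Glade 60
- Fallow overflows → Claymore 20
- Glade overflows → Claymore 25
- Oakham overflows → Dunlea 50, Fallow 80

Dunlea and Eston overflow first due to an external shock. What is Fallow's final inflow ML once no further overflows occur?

0

Round 1 — Dunlea, Eston overflow (initial).
  Claymore: +90 → 90 ≥ 50
  Glade: +60 → 60 ≥ 50
Round 2 — Claymore, Glade overflow.
No further overflows.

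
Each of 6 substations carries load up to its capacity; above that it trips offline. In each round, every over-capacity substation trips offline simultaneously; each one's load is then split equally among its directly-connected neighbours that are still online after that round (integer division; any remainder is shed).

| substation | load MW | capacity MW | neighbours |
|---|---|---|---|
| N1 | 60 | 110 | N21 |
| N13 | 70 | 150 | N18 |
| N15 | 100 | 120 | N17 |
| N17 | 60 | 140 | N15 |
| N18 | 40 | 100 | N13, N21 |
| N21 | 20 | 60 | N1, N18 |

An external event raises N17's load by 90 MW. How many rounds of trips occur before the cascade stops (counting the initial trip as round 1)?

Round 1 — N17 at 150 > 140. N17 trips offline.
  N17 sheds 150 MW to N15: 150 each.
    N15: 100+150 = 250 > 120
Round 2 — N15 trips offline.
  N15 sheds 250 MW: no online neighbours, lost.
No further trips.

2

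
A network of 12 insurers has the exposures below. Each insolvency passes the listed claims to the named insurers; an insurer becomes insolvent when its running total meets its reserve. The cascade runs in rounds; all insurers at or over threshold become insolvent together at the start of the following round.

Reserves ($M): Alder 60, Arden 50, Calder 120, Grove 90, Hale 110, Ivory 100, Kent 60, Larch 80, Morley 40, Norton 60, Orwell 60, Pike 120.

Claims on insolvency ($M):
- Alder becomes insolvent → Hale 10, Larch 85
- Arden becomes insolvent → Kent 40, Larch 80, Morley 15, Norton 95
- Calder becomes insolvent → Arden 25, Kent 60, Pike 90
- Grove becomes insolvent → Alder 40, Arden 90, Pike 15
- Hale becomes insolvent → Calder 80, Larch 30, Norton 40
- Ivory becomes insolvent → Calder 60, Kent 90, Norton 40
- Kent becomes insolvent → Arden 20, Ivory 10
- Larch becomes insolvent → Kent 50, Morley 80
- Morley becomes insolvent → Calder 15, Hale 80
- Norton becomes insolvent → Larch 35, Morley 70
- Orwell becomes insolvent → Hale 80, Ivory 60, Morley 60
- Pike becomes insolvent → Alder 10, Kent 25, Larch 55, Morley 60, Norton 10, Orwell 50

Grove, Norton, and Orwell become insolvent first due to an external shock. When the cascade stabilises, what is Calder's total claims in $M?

Round 1 — Grove, Norton, Orwell become insolvent (initial).
  Alder: +40 → 40 < 60
  Arden: +90 → 90 ≥ 50
  Hale: +80 → 80 < 110
  Ivory: +60 → 60 < 100
  Larch: +35 → 35 < 80
  Morley: +70+60 → 130 ≥ 40
  Pike: +15 → 15 < 120
Round 2 — Arden, Morley become insolvent.
  Calder: +15 → 15 < 120
  Hale: +80 → 160 ≥ 110
  Kent: +40 → 40 < 60
  Larch: +80 → 115 ≥ 80
Round 3 — Hale, Larch become insolvent.
  Calder: +80 → 95 < 120
  Kent: +50 → 90 ≥ 60
Round 4 — Kent becomes insolvent.
  Ivory: +10 → 70 < 100
No further insolvencies.

95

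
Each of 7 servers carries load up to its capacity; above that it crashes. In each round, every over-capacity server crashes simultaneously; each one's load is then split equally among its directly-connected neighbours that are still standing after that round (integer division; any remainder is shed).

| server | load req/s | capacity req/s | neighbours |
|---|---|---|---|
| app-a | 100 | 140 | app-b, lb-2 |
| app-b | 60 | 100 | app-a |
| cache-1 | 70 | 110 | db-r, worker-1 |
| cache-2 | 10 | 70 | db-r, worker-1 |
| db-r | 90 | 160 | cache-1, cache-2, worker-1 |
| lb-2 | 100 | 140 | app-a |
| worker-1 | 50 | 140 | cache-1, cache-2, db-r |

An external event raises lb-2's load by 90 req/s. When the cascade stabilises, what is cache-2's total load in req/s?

Round 1 — lb-2 at 190 > 140. lb-2 crashes.
  lb-2 sheds 190 req/s to app-a: 190 each.
    app-a: 100+190 = 290 > 140
Round 2 — app-a crashes.
  app-a sheds 290 req/s to app-b: 290 each.
    app-b: 60+290 = 350 > 100
Round 3 — app-b crashes.
  app-b sheds 350 req/s: no online neighbours, lost.
No further crashes.

10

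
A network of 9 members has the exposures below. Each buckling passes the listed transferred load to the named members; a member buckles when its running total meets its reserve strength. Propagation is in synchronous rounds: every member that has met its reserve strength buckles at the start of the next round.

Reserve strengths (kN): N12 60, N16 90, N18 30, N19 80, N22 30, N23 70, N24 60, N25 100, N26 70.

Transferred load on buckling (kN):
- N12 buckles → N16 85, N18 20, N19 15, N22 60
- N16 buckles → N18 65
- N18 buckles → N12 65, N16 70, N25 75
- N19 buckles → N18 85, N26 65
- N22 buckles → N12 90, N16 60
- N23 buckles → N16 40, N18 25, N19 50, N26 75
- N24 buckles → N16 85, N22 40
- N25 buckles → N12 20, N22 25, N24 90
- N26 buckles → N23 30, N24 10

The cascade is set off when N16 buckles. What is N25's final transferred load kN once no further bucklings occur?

75

Round 1 — N16 buckles (initial).
  N18: +65 → 65 ≥ 30
Round 2 — N18 buckles.
  N12: +65 → 65 ≥ 60
  N25: +75 → 75 < 100
Round 3 — N12 buckles.
  N19: +15 → 15 < 80
  N22: +60 → 60 ≥ 30
Round 4 — N22 buckles.
No further bucklings.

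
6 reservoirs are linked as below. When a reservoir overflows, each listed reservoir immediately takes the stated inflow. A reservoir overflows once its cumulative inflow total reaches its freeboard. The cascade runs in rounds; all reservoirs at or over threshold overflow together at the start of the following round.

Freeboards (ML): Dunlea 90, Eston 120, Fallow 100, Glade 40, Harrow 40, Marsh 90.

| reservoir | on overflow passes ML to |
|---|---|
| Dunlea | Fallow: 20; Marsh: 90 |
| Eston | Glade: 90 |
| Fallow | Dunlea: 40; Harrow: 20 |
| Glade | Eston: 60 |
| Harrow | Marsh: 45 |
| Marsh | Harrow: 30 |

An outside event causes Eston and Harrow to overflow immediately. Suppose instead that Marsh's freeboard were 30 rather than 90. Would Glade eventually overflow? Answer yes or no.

yes

With Marsh's freeboard at 30:
Round 1 — Eston, Harrow overflow (initial).
  Glade: +90 → 90 ≥ 40
  Marsh: +45 → 45 ≥ 30
Round 2 — Glade, Marsh overflow.
No further overflows.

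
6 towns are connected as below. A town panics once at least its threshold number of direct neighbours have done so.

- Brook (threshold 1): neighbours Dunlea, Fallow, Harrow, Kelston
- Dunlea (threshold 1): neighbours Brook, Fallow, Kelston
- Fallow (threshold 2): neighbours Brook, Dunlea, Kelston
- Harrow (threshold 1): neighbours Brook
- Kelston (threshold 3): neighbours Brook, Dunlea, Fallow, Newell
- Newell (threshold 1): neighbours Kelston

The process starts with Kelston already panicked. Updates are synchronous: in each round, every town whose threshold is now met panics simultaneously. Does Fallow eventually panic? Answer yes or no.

Round 1 — Kelston panics (initial).
Round 2 — checking thresholds:
  Brook: 1 of 4 neighbours ≥ 1, panics.
  Dunlea: 1 of 3 neighbours ≥ 1, panics.
  Fallow: 1 of 3 neighbours < 2, not yet.
  Newell: 1 of 1 neighbours ≥ 1, panics.
Round 3 — checking thresholds:
  Fallow: 3 of 3 neighbours ≥ 2, panics.
  Harrow: 1 of 1 neighbours ≥ 1, panics.
Round 4 — no new panics; cascade stops.

yes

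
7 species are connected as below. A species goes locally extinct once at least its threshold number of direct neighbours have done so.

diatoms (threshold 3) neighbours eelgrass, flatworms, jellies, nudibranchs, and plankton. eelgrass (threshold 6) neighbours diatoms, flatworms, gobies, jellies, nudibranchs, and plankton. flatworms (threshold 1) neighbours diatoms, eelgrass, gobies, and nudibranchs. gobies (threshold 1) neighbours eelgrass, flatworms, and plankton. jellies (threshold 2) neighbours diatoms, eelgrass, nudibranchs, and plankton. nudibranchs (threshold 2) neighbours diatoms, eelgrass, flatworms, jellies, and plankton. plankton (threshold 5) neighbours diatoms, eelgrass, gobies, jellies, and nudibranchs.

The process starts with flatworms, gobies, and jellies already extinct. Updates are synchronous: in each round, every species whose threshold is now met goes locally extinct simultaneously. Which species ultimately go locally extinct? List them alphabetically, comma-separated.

Round 1 — flatworms, gobies, jellies go locally extinct (initial).
Round 2 — checking thresholds:
  diatoms: 2 of 5 neighbours < 3, holds.
  eelgrass: 3 of 6 neighbours < 6, holds.
  nudibranchs: 2 of 5 neighbours ≥ 2, goes locally extinct.
  plankton: 2 of 5 neighbours < 5, holds.
Round 3 — checking thresholds:
  diatoms: 3 of 5 neighbours ≥ 3, goes locally extinct.
  eelgrass: 4 of 6 neighbours < 6, holds.
  plankton: 3 of 5 neighbours < 5, holds.
Round 4 — no new extinctions; cascade stops.

diatoms, flatworms, gobies, jellies, nudibranchs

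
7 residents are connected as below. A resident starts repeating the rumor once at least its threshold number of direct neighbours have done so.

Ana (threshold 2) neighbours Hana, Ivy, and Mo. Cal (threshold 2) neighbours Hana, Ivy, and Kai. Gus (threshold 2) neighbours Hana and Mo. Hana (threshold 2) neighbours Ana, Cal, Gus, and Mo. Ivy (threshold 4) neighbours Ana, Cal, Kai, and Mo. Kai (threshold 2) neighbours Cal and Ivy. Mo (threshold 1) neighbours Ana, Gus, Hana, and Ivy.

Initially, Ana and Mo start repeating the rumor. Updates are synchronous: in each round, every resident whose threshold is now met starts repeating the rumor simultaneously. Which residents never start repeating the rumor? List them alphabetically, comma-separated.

Cal, Ivy, Kai

Round 1 — Ana, Mo start repeating the rumor (initial).
Round 2 — checking thresholds:
  Gus: 1 of 2 neighbours < 2, holds.
  Hana: 2 of 4 neighbours ≥ 2, starts repeating the rumor.
  Ivy: 2 of 4 neighbours < 4, holds.
Round 3 — checking thresholds:
  Cal: 1 of 3 neighbours < 2, holds.
  Gus: 2 of 2 neighbours ≥ 2, starts repeating the rumor.
  Ivy: 2 of 4 neighbours < 4, holds.
Round 4 — no new spreads; cascade stops.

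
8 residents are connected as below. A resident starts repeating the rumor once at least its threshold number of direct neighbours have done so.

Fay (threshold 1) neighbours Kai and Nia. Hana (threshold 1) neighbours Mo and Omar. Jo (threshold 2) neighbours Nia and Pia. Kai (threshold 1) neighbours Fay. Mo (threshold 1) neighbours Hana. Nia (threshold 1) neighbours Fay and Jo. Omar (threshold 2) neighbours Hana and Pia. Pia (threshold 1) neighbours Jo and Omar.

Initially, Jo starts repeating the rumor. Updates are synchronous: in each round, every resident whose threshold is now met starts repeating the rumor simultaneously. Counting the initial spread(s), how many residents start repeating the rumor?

Round 1 — Jo starts repeating the rumor (initial).
Round 2 — checking thresholds:
  Nia: 1 of 2 neighbours ≥ 1, starts repeating the rumor.
  Pia: 1 of 2 neighbours ≥ 1, starts repeating the rumor.
Round 3 — checking thresholds:
  Fay: 1 of 2 neighbours ≥ 1, starts repeating the rumor.
  Omar: 1 of 2 neighbours < 2, holds.
Round 4 — checking thresholds:
  Kai: 1 of 1 neighbours ≥ 1, starts repeating the rumor.
  Omar: 1 of 2 neighbours < 2, holds.
Round 5 — no new spreads; cascade stops.

5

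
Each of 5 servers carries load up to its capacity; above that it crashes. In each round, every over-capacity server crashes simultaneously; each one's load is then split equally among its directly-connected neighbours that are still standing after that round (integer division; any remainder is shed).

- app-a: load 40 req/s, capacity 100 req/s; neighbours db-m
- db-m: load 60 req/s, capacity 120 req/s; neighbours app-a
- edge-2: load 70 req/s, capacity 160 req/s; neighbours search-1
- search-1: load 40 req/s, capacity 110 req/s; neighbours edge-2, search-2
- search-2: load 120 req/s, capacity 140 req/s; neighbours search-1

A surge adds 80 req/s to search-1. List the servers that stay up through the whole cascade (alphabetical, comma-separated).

Round 1 — search-1 at 120 > 110. search-1 crashes.
  search-1 sheds 120 req/s to edge-2, search-2: 60 each.
    edge-2: 70+60 = 130 ≤ 160
    search-2: 120+60 = 180 > 140
Round 2 — search-2 crashes.
  search-2 sheds 180 req/s: no online neighbours, lost.
No further crashes.

app-a, db-m, edge-2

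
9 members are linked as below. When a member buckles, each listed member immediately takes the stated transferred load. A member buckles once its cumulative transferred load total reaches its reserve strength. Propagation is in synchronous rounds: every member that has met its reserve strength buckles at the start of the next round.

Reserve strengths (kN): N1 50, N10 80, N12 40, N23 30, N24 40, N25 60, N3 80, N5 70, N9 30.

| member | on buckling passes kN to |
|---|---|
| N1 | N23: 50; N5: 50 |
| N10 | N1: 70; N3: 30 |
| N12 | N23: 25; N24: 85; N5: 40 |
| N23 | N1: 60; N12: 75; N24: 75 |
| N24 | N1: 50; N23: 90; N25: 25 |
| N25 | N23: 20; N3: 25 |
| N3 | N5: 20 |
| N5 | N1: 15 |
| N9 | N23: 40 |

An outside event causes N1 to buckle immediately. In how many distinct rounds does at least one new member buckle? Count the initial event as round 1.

4

Round 1 — N1 buckles (initial).
  N23: +50 → 50 ≥ 30
  N5: +50 → 50 < 70
Round 2 — N23 buckles.
  N12: +75 → 75 ≥ 40
  N24: +75 → 75 ≥ 40
Round 3 — N12, N24 buckle.
  N25: +25 → 25 < 60
  N5: +40 → 90 ≥ 70
Round 4 — N5 buckles.
No further bucklings.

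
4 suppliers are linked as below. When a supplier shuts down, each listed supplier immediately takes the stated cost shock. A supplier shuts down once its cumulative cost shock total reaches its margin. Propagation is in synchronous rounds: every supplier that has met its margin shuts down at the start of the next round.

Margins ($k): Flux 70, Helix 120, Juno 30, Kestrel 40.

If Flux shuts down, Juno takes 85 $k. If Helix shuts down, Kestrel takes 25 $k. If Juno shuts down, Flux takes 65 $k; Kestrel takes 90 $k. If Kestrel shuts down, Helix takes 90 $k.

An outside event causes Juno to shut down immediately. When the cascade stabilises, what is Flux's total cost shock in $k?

65

Round 1 — Juno shuts down (initial).
  Flux: +65 → 65 < 70
  Kestrel: +90 → 90 ≥ 40
Round 2 — Kestrel shuts down.
  Helix: +90 → 90 < 120
No further shutdowns.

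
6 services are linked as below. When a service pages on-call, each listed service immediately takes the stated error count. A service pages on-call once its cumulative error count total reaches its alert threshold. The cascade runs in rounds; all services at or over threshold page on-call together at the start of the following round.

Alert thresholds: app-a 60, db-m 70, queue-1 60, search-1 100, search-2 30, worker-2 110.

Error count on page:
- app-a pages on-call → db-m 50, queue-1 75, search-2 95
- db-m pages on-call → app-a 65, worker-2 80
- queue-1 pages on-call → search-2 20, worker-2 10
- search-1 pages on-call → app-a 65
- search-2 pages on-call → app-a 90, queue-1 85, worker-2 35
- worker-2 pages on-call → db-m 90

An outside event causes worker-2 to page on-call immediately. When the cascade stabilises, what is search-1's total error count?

0

Round 1 — worker-2 pages on-call (initial).
  db-m: +90 → 90 ≥ 70
Round 2 — db-m pages on-call.
  app-a: +65 → 65 ≥ 60
Round 3 — app-a pages on-call.
  queue-1: +75 → 75 ≥ 60
  search-2: +95 → 95 ≥ 30
Round 4 — queue-1, search-2 page on-call.
No further pages.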